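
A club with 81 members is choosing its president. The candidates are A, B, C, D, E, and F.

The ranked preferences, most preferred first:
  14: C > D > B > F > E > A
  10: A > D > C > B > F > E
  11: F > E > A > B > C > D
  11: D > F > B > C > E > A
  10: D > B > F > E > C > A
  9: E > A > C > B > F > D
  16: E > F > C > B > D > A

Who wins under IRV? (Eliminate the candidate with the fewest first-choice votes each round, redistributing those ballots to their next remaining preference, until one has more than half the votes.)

Round 1: A 10, B 0, C 14, D 21, E 25, F 11. B eliminated.
Round 2: A 10, C 14, D 21, E 25, F 11. A eliminated.
Round 3: C 14, D 31, E 25, F 11. F eliminated.
Round 4: C 14, D 31, E 36. C eliminated.
Round 5: D 45, E 36. D has a majority (≥41).

D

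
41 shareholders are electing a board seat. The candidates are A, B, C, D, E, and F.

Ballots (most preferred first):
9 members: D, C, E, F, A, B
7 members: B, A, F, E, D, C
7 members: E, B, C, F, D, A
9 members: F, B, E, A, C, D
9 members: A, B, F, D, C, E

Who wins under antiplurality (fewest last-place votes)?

F

Last-place votes: A 7, B 9, C 7, D 9, E 9, F 0.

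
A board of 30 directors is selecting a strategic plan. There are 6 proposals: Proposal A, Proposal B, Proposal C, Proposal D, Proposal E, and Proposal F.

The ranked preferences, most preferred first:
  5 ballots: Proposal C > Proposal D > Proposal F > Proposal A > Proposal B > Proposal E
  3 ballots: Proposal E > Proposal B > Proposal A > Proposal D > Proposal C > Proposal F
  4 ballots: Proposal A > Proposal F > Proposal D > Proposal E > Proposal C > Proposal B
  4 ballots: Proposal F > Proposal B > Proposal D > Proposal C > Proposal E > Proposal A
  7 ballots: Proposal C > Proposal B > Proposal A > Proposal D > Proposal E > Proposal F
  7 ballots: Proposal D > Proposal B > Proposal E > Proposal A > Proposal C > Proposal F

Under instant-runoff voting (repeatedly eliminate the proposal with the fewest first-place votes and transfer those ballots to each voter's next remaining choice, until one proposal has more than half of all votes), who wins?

Round 1: Proposal A 4, Proposal B 0, Proposal C 12, Proposal D 7, Proposal E 3, Proposal F 4. Proposal B eliminated.
Round 2: Proposal A 4, Proposal C 12, Proposal D 7, Proposal E 3, Proposal F 4. Proposal E eliminated.
Round 3: Proposal A 7, Proposal C 12, Proposal D 7, Proposal F 4. Proposal F eliminated.
Round 4: Proposal A 7, Proposal C 12, Proposal D 11. Proposal A eliminated.
Round 5: Proposal C 12, Proposal D 18. Proposal D has a majority (≥16).

Proposal D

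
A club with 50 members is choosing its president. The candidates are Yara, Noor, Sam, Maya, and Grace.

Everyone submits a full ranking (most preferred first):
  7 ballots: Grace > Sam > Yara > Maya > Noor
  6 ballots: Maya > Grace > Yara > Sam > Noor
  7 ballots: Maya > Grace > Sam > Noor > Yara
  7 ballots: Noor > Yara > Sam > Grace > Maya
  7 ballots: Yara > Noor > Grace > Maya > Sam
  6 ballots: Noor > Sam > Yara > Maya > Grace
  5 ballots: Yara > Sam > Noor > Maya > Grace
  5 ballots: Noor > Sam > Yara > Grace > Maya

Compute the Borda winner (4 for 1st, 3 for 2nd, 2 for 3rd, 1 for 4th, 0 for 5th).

Yara: 7×2 + 6×2 + 7×0 + 7×3 + 7×4 + 6×2 + 5×4 + 5×2 = 117
Noor: 7×0 + 6×0 + 7×1 + 7×4 + 7×3 + 6×4 + 5×2 + 5×4 = 110
Sam: 7×3 + 6×1 + 7×2 + 7×2 + 7×0 + 6×3 + 5×3 + 5×3 = 103
Maya: 7×1 + 6×4 + 7×4 + 7×0 + 7×1 + 6×1 + 5×1 + 5×0 = 77
Grace: 7×4 + 6×3 + 7×3 + 7×1 + 7×2 + 6×0 + 5×0 + 5×1 = 93

Yara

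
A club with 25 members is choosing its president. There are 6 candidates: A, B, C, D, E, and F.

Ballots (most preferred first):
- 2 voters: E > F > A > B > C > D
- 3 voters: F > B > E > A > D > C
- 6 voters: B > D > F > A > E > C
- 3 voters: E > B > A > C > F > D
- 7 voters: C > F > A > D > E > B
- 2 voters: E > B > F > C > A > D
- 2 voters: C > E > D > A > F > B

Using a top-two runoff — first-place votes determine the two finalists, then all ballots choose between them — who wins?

E

Round 1 first-place votes: A 0, B 6, C 9, D 0, E 7, F 3. C and E advance.
Runoff: C is ranked above E on 9 ballots, E above C on 16.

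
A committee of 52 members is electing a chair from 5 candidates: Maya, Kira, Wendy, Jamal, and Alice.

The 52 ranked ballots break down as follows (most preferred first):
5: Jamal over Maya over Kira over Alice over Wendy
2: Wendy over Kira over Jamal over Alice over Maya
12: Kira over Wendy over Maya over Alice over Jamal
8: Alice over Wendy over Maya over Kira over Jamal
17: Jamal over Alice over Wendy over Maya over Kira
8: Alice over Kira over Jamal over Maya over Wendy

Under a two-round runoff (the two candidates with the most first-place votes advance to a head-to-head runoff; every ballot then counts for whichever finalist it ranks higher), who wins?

Round 1 first-place votes: Maya 0, Kira 12, Wendy 2, Jamal 22, Alice 16. Jamal and Alice advance.
Runoff: Jamal is ranked above Alice on 24 ballots, Alice above Jamal on 28.

Alice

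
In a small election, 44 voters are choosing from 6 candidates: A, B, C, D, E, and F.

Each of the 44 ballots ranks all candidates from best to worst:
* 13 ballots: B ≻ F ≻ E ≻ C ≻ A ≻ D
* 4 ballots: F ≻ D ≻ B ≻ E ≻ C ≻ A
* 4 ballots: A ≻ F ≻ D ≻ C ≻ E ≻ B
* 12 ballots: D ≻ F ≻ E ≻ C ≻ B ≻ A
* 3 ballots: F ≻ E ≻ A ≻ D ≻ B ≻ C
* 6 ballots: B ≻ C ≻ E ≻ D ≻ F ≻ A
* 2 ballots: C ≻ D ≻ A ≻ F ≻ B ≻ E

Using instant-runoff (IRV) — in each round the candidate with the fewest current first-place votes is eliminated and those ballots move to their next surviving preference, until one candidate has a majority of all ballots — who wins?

D

Round 1: A 4, B 19, C 2, D 12, E 0, F 7. E eliminated.
Round 2: A 4, B 19, C 2, D 12, F 7. C eliminated.
Round 3: A 4, B 19, D 14, F 7. A eliminated.
Round 4: B 19, D 14, F 11. F eliminated.
Round 5: B 19, D 25. D has a majority (≥23).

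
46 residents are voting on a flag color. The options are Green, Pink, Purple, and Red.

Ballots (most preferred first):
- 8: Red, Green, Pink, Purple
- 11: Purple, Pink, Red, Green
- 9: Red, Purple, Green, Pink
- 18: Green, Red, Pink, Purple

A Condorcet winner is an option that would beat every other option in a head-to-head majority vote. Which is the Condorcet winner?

Red

Red vs Green: 28–18
Red vs Pink: 35–11
Red vs Purple: 35–11
Red beats every other option.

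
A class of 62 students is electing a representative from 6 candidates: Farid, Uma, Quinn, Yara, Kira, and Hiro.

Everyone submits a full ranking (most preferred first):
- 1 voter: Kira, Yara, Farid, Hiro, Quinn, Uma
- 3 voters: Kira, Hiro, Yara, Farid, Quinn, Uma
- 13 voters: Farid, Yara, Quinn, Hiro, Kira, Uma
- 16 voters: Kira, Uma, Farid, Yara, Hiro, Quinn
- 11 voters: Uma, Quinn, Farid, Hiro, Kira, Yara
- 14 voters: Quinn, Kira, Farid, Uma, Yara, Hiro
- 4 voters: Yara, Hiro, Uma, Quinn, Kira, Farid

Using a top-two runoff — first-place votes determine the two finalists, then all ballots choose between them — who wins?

Quinn

Round 1 first-place votes: Farid 13, Uma 11, Quinn 14, Yara 4, Kira 20, Hiro 0. Kira and Quinn advance.
Runoff: Kira is ranked above Quinn on 20 ballots, Quinn above Kira on 42.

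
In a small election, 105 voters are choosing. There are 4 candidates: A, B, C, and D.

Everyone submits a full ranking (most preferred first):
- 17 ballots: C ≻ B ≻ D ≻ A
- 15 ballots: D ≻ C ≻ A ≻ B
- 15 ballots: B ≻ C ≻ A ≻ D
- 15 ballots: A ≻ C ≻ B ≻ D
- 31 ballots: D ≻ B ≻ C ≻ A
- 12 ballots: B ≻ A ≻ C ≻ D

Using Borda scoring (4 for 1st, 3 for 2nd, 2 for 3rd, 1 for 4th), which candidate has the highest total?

B

A: 17×1 + 15×2 + 15×2 + 15×4 + 31×1 + 12×3 = 204
B: 17×3 + 15×1 + 15×4 + 15×2 + 31×3 + 12×4 = 297
C: 17×4 + 15×3 + 15×3 + 15×3 + 31×2 + 12×2 = 289
D: 17×2 + 15×4 + 15×1 + 15×1 + 31×4 + 12×1 = 260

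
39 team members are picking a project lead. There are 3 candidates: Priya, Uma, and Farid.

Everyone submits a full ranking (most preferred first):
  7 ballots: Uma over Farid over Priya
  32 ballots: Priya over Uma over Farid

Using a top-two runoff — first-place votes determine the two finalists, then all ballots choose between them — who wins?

Priya

Round 1 first-place votes: Priya 32, Uma 7, Farid 0. Priya and Uma advance.
Runoff: Priya is ranked above Uma on 32 ballots, Uma above Priya on 7.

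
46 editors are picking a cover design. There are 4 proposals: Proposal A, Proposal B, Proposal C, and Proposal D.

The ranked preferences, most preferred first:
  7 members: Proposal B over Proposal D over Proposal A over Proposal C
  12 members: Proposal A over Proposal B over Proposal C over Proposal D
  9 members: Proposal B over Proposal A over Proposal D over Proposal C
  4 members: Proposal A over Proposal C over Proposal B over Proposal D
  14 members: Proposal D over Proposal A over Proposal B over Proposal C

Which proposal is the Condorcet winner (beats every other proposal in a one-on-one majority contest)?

Proposal A vs Proposal B: 30–16
Proposal A vs Proposal C: 46–0
Proposal A vs Proposal D: 25–21
Proposal A beats every other proposal.

Proposal A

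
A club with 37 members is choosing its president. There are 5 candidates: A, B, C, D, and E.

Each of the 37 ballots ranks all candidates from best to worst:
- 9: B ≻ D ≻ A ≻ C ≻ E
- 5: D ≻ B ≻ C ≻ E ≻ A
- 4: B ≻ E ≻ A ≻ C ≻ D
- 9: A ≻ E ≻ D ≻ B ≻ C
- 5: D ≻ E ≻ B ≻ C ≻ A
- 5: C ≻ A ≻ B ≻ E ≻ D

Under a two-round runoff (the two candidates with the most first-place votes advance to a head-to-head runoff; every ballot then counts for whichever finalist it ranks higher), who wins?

Round 1 first-place votes: A 9, B 13, C 5, D 10, E 0. B and D advance.
Runoff: B is ranked above D on 18 ballots, D above B on 19.

D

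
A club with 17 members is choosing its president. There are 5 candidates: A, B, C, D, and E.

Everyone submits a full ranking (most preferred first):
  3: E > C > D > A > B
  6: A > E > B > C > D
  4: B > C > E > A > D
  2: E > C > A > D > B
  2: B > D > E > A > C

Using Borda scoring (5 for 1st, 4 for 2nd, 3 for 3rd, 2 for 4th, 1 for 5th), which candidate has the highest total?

E

A: 3×2 + 6×5 + 4×2 + 2×3 + 2×2 = 54
B: 3×1 + 6×3 + 4×5 + 2×1 + 2×5 = 53
C: 3×4 + 6×2 + 4×4 + 2×4 + 2×1 = 50
D: 3×3 + 6×1 + 4×1 + 2×2 + 2×4 = 31
E: 3×5 + 6×4 + 4×3 + 2×5 + 2×3 = 67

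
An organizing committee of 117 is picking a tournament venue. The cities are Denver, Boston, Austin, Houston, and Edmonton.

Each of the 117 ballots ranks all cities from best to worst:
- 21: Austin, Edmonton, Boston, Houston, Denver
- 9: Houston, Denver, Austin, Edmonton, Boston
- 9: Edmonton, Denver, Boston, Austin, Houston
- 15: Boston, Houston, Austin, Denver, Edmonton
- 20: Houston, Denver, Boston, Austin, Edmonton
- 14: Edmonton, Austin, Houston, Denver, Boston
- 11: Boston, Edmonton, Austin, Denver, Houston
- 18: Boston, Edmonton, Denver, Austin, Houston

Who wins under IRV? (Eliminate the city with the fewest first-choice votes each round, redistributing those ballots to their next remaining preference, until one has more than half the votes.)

Round 1: Denver 0, Boston 44, Austin 21, Houston 29, Edmonton 23. Denver eliminated.
Round 2: Boston 44, Austin 21, Houston 29, Edmonton 23. Austin eliminated.
Round 3: Boston 44, Houston 29, Edmonton 44. Houston eliminated.
Round 4: Boston 64, Edmonton 53. Boston has a majority (≥59).

Boston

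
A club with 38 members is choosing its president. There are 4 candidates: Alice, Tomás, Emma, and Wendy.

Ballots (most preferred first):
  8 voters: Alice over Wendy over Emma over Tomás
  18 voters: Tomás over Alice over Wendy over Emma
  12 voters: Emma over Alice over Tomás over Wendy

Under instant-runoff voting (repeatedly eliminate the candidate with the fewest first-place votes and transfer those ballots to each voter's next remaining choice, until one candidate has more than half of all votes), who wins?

Round 1: Alice 8, Tomás 18, Emma 12, Wendy 0. Wendy eliminated.
Round 2: Alice 8, Tomás 18, Emma 12. Alice eliminated.
Round 3: Tomás 18, Emma 20. Emma has a majority (≥20).

Emma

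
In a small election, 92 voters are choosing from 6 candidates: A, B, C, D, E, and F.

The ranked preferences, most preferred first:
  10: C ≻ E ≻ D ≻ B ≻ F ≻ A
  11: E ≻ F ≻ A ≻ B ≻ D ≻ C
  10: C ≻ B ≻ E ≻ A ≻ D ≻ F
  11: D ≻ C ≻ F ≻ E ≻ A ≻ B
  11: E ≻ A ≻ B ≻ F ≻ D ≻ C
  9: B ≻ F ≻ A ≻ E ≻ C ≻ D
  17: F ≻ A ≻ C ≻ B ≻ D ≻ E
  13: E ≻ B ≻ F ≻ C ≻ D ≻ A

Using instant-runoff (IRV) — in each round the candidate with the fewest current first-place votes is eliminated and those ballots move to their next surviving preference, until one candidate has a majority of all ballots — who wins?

C

Round 1: A 0, B 9, C 20, D 11, E 35, F 17. A eliminated.
Round 2: B 9, C 20, D 11, E 35, F 17. B eliminated.
Round 3: C 20, D 11, E 35, F 26. D eliminated.
Round 4: C 31, E 35, F 26. F eliminated.
Round 5: C 48, E 44. C has a majority (≥47).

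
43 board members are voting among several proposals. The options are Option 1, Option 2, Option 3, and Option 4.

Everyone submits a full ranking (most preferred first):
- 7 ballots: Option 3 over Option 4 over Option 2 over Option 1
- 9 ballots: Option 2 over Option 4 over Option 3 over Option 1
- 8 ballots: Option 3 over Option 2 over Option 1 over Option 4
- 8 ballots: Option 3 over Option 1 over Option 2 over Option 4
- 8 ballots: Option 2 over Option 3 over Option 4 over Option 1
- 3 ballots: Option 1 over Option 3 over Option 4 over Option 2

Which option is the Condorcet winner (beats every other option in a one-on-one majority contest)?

Option 3 vs Option 1: 40–3
Option 3 vs Option 2: 26–17
Option 3 vs Option 4: 34–9
Option 3 beats every other option.

Option 3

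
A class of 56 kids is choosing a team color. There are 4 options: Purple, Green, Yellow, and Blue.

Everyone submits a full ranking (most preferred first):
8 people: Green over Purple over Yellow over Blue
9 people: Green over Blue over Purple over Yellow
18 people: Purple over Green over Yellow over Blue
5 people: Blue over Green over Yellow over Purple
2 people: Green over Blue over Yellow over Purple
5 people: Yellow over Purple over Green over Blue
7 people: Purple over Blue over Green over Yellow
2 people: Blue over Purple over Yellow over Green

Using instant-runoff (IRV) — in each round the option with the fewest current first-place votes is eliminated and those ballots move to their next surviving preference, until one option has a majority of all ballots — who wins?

Purple

Round 1: Purple 25, Green 19, Yellow 5, Blue 7. Yellow eliminated.
Round 2: Purple 30, Green 19, Blue 7. Purple has a majority (≥29).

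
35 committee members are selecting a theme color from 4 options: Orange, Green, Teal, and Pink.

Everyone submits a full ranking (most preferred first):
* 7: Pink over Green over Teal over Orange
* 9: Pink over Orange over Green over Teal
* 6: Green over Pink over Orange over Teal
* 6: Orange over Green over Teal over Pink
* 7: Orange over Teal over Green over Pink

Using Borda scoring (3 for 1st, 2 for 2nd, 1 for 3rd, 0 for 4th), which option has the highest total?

Orange

Orange: 7×0 + 9×2 + 6×1 + 6×3 + 7×3 = 63
Green: 7×2 + 9×1 + 6×3 + 6×2 + 7×1 = 60
Teal: 7×1 + 9×0 + 6×0 + 6×1 + 7×2 = 27
Pink: 7×3 + 9×3 + 6×2 + 6×0 + 7×0 = 60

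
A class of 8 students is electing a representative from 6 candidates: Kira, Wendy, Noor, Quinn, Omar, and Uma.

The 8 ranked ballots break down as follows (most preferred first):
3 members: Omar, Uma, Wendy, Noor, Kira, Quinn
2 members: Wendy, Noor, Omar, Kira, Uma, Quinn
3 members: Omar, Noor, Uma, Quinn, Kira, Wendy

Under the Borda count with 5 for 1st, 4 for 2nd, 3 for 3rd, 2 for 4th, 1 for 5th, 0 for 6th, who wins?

Omar

Kira: 3×1 + 2×2 + 3×1 = 10
Wendy: 3×3 + 2×5 + 3×0 = 19
Noor: 3×2 + 2×4 + 3×4 = 26
Quinn: 3×0 + 2×0 + 3×2 = 6
Omar: 3×5 + 2×3 + 3×5 = 36
Uma: 3×4 + 2×1 + 3×3 = 23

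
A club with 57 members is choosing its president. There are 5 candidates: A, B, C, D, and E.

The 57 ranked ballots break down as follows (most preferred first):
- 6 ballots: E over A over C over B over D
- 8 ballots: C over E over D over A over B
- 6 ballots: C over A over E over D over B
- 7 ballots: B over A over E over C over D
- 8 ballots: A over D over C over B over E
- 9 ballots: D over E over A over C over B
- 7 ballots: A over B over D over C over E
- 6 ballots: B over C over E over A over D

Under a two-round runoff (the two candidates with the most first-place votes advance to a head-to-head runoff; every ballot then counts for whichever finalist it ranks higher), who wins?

A

Round 1 first-place votes: A 15, B 13, C 14, D 9, E 6. A and C advance.
Runoff: A is ranked above C on 37 ballots, C above A on 20.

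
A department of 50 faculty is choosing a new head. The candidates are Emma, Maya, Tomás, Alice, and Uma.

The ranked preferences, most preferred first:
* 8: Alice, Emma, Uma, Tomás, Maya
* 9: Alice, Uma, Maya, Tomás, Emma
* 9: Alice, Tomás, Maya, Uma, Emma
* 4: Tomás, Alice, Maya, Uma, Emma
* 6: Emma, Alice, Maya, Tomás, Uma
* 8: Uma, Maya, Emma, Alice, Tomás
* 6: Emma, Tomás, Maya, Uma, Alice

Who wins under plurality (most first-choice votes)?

Alice

First-place votes: Emma 12, Maya 0, Tomás 4, Alice 26, Uma 8.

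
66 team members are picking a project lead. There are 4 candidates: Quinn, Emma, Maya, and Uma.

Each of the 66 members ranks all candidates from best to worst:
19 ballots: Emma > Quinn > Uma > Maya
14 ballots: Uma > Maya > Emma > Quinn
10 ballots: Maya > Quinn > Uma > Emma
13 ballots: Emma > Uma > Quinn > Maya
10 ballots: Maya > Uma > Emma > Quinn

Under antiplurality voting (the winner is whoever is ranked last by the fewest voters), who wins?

Uma

Last-place votes: Quinn 24, Emma 10, Maya 32, Uma 0.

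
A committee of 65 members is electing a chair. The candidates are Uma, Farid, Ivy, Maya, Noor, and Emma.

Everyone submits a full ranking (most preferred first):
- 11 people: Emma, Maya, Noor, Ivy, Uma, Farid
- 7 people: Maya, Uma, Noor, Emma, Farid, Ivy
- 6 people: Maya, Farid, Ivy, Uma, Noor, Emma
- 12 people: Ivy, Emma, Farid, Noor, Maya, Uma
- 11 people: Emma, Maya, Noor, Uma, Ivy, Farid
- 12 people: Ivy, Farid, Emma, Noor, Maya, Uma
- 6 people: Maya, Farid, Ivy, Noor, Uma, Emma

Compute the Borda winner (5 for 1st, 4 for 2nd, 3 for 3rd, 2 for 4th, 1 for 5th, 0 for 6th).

Emma

Uma: 11×1 + 7×4 + 6×2 + 12×0 + 11×2 + 12×0 + 6×1 = 79
Farid: 11×0 + 7×1 + 6×4 + 12×3 + 11×0 + 12×4 + 6×4 = 139
Ivy: 11×2 + 7×0 + 6×3 + 12×5 + 11×1 + 12×5 + 6×3 = 189
Maya: 11×4 + 7×5 + 6×5 + 12×1 + 11×4 + 12×1 + 6×5 = 207
Noor: 11×3 + 7×3 + 6×1 + 12×2 + 11×3 + 12×2 + 6×2 = 153
Emma: 11×5 + 7×2 + 6×0 + 12×4 + 11×5 + 12×3 + 6×0 = 208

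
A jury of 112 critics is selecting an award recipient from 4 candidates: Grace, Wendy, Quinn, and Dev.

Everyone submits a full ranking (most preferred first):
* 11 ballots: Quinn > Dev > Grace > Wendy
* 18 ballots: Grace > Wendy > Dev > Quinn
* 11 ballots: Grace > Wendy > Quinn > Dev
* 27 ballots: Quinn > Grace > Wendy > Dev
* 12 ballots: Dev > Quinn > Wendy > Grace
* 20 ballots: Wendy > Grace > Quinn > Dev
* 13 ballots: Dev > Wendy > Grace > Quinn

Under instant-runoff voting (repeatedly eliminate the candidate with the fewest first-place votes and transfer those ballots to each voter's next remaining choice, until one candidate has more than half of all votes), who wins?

Round 1: Grace 29, Wendy 20, Quinn 38, Dev 25. Wendy eliminated.
Round 2: Grace 49, Quinn 38, Dev 25. Dev eliminated.
Round 3: Grace 62, Quinn 50. Grace has a majority (≥57).

Grace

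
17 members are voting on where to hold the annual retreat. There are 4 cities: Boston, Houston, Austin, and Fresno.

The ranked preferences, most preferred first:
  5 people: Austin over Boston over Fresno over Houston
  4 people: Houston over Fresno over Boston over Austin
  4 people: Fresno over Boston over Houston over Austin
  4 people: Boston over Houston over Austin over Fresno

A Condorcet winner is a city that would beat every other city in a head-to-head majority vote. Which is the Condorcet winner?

Boston

Boston vs Houston: 13–4
Boston vs Austin: 12–5
Boston vs Fresno: 9–8
Boston beats every other city.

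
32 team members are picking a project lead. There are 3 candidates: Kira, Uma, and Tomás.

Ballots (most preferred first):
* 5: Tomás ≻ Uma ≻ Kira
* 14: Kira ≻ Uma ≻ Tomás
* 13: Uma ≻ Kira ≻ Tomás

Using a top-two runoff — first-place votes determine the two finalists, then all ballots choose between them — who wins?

Round 1 first-place votes: Kira 14, Uma 13, Tomás 5. Kira and Uma advance.
Runoff: Kira is ranked above Uma on 14 ballots, Uma above Kira on 18.

Uma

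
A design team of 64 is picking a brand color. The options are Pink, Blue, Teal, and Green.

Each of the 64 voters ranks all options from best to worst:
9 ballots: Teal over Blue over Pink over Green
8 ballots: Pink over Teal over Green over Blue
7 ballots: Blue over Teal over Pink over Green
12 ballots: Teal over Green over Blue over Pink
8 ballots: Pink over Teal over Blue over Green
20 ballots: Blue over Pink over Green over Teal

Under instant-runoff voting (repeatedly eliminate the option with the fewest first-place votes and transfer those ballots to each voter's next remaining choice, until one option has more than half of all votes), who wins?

Round 1: Pink 16, Blue 27, Teal 21, Green 0. Green eliminated.
Round 2: Pink 16, Blue 27, Teal 21. Pink eliminated.
Round 3: Blue 27, Teal 37. Teal has a majority (≥33).

Teal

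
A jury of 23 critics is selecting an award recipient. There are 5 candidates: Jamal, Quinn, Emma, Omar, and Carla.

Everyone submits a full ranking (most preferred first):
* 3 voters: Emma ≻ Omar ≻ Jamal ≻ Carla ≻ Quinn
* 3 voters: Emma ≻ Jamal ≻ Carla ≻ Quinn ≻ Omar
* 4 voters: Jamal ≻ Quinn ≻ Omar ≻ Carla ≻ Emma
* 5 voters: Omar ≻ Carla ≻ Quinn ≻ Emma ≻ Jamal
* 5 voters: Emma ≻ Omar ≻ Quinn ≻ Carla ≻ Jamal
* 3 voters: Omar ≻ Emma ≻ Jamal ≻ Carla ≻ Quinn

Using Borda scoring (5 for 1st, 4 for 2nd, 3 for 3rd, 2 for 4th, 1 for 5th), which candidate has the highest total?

Jamal: 3×3 + 3×4 + 4×5 + 5×1 + 5×1 + 3×3 = 60
Quinn: 3×1 + 3×2 + 4×4 + 5×3 + 5×3 + 3×1 = 58
Emma: 3×5 + 3×5 + 4×1 + 5×2 + 5×5 + 3×4 = 81
Omar: 3×4 + 3×1 + 4×3 + 5×5 + 5×4 + 3×5 = 87
Carla: 3×2 + 3×3 + 4×2 + 5×4 + 5×2 + 3×2 = 59

Omar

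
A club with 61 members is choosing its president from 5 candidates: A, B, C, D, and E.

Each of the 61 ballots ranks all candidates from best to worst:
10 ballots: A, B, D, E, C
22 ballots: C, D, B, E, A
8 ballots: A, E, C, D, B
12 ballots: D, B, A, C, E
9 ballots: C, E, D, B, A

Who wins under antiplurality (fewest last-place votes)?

D

Last-place votes: A 31, B 8, C 10, D 0, E 12.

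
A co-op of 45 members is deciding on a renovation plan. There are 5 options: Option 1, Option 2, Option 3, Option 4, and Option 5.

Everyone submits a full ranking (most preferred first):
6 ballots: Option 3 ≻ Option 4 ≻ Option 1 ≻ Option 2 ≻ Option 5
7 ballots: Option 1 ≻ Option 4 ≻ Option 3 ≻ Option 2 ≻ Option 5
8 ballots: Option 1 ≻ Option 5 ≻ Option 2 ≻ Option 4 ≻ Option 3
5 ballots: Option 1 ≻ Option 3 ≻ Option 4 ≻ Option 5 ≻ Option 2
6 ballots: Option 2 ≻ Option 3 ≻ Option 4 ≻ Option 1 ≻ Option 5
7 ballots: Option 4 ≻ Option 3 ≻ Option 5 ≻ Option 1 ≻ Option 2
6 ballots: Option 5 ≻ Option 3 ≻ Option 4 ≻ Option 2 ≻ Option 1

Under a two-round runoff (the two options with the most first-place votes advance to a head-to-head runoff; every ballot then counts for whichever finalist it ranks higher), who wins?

Round 1 first-place votes: Option 1 20, Option 2 6, Option 3 6, Option 4 7, Option 5 6. Option 1 and Option 4 advance.
Runoff: Option 1 is ranked above Option 4 on 20 ballots, Option 4 above Option 1 on 25.

Option 4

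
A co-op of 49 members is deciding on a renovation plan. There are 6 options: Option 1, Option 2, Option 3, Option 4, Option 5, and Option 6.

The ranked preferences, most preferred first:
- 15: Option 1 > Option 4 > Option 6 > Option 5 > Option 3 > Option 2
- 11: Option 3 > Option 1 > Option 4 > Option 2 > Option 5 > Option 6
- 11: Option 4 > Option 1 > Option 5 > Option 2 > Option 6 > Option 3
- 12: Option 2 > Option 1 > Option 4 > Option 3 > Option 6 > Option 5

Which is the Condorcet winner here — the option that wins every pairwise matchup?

Option 1 vs Option 2: 37–12
Option 1 vs Option 3: 38–11
Option 1 vs Option 4: 38–11
Option 1 vs Option 5: 49–0
Option 1 vs Option 6: 49–0
Option 1 beats every other option.

Option 1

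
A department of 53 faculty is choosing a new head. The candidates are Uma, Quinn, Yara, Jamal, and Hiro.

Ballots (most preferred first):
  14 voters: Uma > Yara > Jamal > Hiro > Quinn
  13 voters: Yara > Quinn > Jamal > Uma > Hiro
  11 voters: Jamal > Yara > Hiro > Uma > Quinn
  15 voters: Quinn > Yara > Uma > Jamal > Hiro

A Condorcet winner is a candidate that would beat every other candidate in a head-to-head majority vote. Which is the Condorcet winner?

Yara

Yara vs Uma: 39–14
Yara vs Quinn: 38–15
Yara vs Jamal: 42–11
Yara vs Hiro: 53–0
Yara beats every other candidate.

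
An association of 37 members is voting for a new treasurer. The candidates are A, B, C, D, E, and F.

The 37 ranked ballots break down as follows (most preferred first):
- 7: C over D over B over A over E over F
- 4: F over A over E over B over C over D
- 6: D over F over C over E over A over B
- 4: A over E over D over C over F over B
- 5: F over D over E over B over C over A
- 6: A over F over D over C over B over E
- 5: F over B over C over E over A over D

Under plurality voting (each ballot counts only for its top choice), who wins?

F

First-place votes: A 10, B 0, C 7, D 6, E 0, F 14.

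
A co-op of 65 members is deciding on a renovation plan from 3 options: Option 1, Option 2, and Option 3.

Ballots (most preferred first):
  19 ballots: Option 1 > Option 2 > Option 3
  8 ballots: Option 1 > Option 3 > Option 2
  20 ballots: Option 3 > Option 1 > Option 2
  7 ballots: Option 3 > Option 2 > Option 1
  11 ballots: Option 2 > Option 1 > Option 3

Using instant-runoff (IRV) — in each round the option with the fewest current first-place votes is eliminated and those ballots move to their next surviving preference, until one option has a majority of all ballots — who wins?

Round 1: Option 1 27, Option 2 11, Option 3 27. Option 2 eliminated.
Round 2: Option 1 38, Option 3 27. Option 1 has a majority (≥33).

Option 1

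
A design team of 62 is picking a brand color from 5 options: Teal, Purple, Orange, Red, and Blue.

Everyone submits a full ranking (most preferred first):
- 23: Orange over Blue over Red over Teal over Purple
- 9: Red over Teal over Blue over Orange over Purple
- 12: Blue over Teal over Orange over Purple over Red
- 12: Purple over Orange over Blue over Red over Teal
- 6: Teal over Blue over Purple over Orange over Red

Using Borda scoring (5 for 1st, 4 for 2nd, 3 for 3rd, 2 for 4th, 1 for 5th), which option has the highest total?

Teal: 23×2 + 9×4 + 12×4 + 12×1 + 6×5 = 172
Purple: 23×1 + 9×1 + 12×2 + 12×5 + 6×3 = 134
Orange: 23×5 + 9×2 + 12×3 + 12×4 + 6×2 = 229
Red: 23×3 + 9×5 + 12×1 + 12×2 + 6×1 = 156
Blue: 23×4 + 9×3 + 12×5 + 12×3 + 6×4 = 239

Blue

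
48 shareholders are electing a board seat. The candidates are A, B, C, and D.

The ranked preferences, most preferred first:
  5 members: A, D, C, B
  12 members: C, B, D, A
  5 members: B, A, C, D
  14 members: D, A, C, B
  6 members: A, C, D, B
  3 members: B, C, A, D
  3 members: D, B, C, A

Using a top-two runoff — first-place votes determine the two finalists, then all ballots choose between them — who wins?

C

Round 1 first-place votes: A 11, B 8, C 12, D 17. D and C advance.
Runoff: D is ranked above C on 22 ballots, C above D on 26.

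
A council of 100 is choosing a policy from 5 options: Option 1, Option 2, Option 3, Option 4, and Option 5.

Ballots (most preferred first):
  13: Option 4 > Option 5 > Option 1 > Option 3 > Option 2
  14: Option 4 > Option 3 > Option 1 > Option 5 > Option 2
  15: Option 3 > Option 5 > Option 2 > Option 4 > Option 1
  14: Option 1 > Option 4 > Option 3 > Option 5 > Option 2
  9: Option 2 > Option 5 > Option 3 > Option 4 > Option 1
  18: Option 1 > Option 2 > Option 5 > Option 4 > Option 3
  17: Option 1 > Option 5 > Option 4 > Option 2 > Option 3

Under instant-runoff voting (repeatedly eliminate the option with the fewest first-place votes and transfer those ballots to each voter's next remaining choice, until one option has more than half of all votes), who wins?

Round 1: Option 1 49, Option 2 9, Option 3 15, Option 4 27, Option 5 0. Option 5 eliminated.
Round 2: Option 1 49, Option 2 9, Option 3 15, Option 4 27. Option 2 eliminated.
Round 3: Option 1 49, Option 3 24, Option 4 27. Option 3 eliminated.
Round 4: Option 1 49, Option 4 51. Option 4 has a majority (≥51).

Option 4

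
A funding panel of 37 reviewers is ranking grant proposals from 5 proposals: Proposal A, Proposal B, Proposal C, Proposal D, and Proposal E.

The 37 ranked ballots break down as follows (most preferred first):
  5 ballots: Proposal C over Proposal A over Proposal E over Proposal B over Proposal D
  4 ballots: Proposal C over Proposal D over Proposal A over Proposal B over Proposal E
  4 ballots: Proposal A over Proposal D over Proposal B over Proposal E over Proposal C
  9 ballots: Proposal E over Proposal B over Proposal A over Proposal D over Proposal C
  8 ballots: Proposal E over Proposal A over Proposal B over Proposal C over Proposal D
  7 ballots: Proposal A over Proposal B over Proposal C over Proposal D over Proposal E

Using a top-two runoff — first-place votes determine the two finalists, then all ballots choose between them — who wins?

Proposal A

Round 1 first-place votes: Proposal A 11, Proposal B 0, Proposal C 9, Proposal D 0, Proposal E 17. Proposal E and Proposal A advance.
Runoff: Proposal E is ranked above Proposal A on 17 ballots, Proposal A above Proposal E on 20.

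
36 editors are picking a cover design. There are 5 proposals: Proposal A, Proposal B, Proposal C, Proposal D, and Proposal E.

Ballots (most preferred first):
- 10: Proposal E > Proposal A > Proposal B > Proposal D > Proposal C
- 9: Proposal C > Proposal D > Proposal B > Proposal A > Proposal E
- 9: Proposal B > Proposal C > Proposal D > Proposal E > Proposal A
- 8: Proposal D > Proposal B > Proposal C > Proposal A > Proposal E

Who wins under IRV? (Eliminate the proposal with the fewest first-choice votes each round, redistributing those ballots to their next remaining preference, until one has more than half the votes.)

Round 1: Proposal A 0, Proposal B 9, Proposal C 9, Proposal D 8, Proposal E 10. Proposal A eliminated.
Round 2: Proposal B 9, Proposal C 9, Proposal D 8, Proposal E 10. Proposal D eliminated.
Round 3: Proposal B 17, Proposal C 9, Proposal E 10. Proposal C eliminated.
Round 4: Proposal B 26, Proposal E 10. Proposal B has a majority (≥19).

Proposal B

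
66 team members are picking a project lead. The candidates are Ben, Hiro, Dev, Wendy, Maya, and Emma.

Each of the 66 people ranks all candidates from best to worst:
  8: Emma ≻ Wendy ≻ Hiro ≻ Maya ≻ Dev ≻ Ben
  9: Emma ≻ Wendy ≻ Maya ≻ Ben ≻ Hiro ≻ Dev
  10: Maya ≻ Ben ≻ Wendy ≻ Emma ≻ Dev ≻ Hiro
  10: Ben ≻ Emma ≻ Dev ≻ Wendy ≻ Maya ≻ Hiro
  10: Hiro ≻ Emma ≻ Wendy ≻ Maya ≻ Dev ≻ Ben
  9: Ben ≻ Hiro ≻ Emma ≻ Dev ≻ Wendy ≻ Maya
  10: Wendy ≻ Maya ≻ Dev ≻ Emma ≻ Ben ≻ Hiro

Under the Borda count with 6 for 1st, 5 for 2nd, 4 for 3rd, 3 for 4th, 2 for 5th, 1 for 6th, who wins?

Ben: 8×1 + 9×3 + 10×5 + 10×6 + 10×1 + 9×6 + 10×2 = 229
Hiro: 8×4 + 9×2 + 10×1 + 10×1 + 10×6 + 9×5 + 10×1 = 185
Dev: 8×2 + 9×1 + 10×2 + 10×4 + 10×2 + 9×3 + 10×4 = 172
Wendy: 8×5 + 9×5 + 10×4 + 10×3 + 10×4 + 9×2 + 10×6 = 273
Maya: 8×3 + 9×4 + 10×6 + 10×2 + 10×3 + 9×1 + 10×5 = 229
Emma: 8×6 + 9×6 + 10×3 + 10×5 + 10×5 + 9×4 + 10×3 = 298

Emma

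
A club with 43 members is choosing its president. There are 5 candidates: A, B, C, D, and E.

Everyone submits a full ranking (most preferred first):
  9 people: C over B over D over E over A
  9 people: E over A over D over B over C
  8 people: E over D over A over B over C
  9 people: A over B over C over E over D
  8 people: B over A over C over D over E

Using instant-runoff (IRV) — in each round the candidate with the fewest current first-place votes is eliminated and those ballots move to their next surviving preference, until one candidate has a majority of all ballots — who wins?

E

Round 1: A 9, B 8, C 9, D 0, E 17. D eliminated.
Round 2: A 9, B 8, C 9, E 17. B eliminated.
Round 3: A 17, C 9, E 17. C eliminated.
Round 4: A 17, E 26. E has a majority (≥22).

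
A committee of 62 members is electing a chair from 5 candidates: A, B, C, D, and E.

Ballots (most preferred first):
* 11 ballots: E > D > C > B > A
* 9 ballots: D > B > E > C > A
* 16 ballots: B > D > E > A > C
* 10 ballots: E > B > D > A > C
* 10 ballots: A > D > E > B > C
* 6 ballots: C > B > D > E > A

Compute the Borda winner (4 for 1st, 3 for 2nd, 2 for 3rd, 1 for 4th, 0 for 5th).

D

A: 11×0 + 9×0 + 16×1 + 10×1 + 10×4 + 6×0 = 66
B: 11×1 + 9×3 + 16×4 + 10×3 + 10×1 + 6×3 = 160
C: 11×2 + 9×1 + 16×0 + 10×0 + 10×0 + 6×4 = 55
D: 11×3 + 9×4 + 16×3 + 10×2 + 10×3 + 6×2 = 179
E: 11×4 + 9×2 + 16×2 + 10×4 + 10×2 + 6×1 = 160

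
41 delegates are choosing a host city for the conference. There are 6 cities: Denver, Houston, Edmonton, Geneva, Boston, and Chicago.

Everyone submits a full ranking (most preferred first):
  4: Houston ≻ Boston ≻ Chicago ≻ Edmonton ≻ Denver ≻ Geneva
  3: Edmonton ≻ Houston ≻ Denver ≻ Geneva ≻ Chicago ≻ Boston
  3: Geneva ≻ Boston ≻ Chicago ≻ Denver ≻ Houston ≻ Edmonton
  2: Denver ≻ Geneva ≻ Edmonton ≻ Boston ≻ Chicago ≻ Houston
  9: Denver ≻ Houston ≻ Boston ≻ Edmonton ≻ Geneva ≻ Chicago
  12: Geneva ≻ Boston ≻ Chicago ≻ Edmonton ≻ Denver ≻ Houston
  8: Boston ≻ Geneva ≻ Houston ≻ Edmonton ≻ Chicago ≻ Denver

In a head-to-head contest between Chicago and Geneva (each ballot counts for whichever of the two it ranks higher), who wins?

Chicago is ranked above Geneva on 4 ballots; Geneva above Chicago on 37.

Geneva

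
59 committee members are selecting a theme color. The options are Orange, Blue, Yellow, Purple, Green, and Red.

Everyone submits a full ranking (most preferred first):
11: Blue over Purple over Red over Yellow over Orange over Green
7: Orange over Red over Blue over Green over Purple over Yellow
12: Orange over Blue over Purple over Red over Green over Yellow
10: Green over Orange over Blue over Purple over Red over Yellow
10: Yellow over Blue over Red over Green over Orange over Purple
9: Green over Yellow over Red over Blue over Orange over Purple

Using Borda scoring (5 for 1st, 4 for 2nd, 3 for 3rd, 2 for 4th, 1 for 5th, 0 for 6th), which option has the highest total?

Orange: 11×1 + 7×5 + 12×5 + 10×4 + 10×1 + 9×1 = 165
Blue: 11×5 + 7×3 + 12×4 + 10×3 + 10×4 + 9×2 = 212
Yellow: 11×2 + 7×0 + 12×0 + 10×0 + 10×5 + 9×4 = 108
Purple: 11×4 + 7×1 + 12×3 + 10×2 + 10×0 + 9×0 = 107
Green: 11×0 + 7×2 + 12×1 + 10×5 + 10×2 + 9×5 = 141
Red: 11×3 + 7×4 + 12×2 + 10×1 + 10×3 + 9×3 = 152

Blue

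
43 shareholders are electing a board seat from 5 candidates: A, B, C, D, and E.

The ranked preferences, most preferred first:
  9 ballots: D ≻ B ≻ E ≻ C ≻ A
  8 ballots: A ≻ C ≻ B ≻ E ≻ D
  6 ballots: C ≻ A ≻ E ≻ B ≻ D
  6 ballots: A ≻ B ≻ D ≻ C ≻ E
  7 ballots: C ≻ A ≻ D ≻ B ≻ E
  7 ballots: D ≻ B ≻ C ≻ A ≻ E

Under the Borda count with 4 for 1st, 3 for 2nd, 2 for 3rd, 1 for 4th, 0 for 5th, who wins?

A: 9×0 + 8×4 + 6×3 + 6×4 + 7×3 + 7×1 = 102
B: 9×3 + 8×2 + 6×1 + 6×3 + 7×1 + 7×3 = 95
C: 9×1 + 8×3 + 6×4 + 6×1 + 7×4 + 7×2 = 105
D: 9×4 + 8×0 + 6×0 + 6×2 + 7×2 + 7×4 = 90
E: 9×2 + 8×1 + 6×2 + 6×0 + 7×0 + 7×0 = 38

C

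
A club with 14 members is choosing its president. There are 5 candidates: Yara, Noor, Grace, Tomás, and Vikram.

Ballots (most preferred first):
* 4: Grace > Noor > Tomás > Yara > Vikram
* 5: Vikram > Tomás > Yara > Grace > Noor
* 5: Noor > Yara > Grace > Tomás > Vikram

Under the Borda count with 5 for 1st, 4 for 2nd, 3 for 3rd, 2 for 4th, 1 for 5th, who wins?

Yara: 4×2 + 5×3 + 5×4 = 43
Noor: 4×4 + 5×1 + 5×5 = 46
Grace: 4×5 + 5×2 + 5×3 = 45
Tomás: 4×3 + 5×4 + 5×2 = 42
Vikram: 4×1 + 5×5 + 5×1 = 34

Noor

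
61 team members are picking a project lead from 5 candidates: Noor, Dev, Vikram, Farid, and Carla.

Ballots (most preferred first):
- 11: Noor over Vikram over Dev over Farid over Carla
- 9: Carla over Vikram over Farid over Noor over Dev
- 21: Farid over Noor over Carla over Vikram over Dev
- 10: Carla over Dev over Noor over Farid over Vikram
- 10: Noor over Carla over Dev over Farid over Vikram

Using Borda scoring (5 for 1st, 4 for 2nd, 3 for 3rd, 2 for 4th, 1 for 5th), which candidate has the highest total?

Noor: 11×5 + 9×2 + 21×4 + 10×3 + 10×5 = 237
Dev: 11×3 + 9×1 + 21×1 + 10×4 + 10×3 = 133
Vikram: 11×4 + 9×4 + 21×2 + 10×1 + 10×1 = 142
Farid: 11×2 + 9×3 + 21×5 + 10×2 + 10×2 = 194
Carla: 11×1 + 9×5 + 21×3 + 10×5 + 10×4 = 209

Noor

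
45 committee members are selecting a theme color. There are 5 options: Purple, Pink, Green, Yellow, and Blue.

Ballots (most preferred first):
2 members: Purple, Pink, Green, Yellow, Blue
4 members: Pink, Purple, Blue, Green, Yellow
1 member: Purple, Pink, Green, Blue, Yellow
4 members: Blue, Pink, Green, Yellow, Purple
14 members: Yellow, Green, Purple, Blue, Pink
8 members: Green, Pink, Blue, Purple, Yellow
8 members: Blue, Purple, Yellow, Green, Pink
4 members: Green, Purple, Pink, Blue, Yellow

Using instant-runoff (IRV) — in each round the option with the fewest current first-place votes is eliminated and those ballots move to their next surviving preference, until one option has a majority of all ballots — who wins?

Green

Round 1: Purple 3, Pink 4, Green 12, Yellow 14, Blue 12. Purple eliminated.
Round 2: Pink 7, Green 12, Yellow 14, Blue 12. Pink eliminated.
Round 3: Green 15, Yellow 14, Blue 16. Yellow eliminated.
Round 4: Green 29, Blue 16. Green has a majority (≥23).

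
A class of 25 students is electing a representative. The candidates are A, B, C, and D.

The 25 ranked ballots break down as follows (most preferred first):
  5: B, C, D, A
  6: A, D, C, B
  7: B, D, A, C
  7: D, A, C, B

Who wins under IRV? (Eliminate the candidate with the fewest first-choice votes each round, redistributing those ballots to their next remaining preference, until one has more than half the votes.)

D

Round 1: A 6, B 12, C 0, D 7. C eliminated.
Round 2: A 6, B 12, D 7. A eliminated.
Round 3: B 12, D 13. D has a majority (≥13).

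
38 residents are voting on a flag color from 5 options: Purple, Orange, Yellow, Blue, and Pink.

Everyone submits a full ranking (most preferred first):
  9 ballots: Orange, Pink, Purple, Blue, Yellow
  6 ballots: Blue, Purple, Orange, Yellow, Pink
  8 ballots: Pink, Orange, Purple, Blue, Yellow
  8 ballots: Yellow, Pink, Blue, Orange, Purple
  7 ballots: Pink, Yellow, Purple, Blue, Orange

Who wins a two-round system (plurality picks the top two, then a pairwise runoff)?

Round 1 first-place votes: Purple 0, Orange 9, Yellow 8, Blue 6, Pink 15. Pink and Orange advance.
Runoff: Pink is ranked above Orange on 23 ballots, Orange above Pink on 15.

Pink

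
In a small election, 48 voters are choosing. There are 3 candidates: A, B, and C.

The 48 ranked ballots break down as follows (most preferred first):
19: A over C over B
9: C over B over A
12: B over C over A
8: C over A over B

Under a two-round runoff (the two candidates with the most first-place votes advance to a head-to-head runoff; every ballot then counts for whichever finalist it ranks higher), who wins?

Round 1 first-place votes: A 19, B 12, C 17. A and C advance.
Runoff: A is ranked above C on 19 ballots, C above A on 29.

C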